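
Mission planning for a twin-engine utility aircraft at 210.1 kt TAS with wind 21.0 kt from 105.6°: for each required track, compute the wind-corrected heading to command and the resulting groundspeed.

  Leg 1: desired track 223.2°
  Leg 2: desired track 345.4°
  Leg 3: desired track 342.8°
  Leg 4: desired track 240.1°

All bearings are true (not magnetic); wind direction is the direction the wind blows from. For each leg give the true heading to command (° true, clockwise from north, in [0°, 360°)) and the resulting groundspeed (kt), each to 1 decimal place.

Leg 1: desired track 223.2°; wind correction -5.1° → command heading 218.1°, groundspeed 219.0 kt
Leg 2: desired track 345.4°; wind correction +5.0° → command heading 350.4°, groundspeed 219.9 kt
Leg 3: desired track 342.8°; wind correction +4.8° → command heading 347.6°, groundspeed 220.7 kt
Leg 4: desired track 240.1°; wind correction -4.1° → command heading 236.0°, groundspeed 224.3 kt

Leg 1: heading=218.1°, groundspeed=219.0 kt
Leg 2: heading=350.4°, groundspeed=219.9 kt
Leg 3: heading=347.6°, groundspeed=220.7 kt
Leg 4: heading=236.0°, groundspeed=224.3 kt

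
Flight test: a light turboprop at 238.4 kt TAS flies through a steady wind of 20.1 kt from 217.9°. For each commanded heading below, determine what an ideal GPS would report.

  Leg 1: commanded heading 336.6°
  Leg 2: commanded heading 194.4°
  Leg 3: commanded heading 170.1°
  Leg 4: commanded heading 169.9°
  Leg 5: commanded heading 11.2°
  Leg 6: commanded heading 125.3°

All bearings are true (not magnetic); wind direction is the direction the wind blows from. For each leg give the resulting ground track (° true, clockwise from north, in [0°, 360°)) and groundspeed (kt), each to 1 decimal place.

Leg 1: heading 336.6°; drift +4.1° → track 340.7°, groundspeed 248.7 kt
Leg 2: heading 194.4°; drift -2.1° → track 192.3°, groundspeed 220.1 kt
Leg 3: heading 170.1°; drift -3.8° → track 166.3°, groundspeed 225.4 kt
Leg 4: heading 169.9°; drift -3.8° → track 166.1°, groundspeed 225.4 kt
Leg 5: heading 11.2°; drift +2.0° → track 13.2°, groundspeed 256.5 kt
Leg 6: heading 125.3°; drift -4.8° → track 120.5°, groundspeed 240.2 kt

Leg 1: track=340.7°, groundspeed=248.7 kt
Leg 2: track=192.3°, groundspeed=220.1 kt
Leg 3: track=166.3°, groundspeed=225.4 kt
Leg 4: track=166.1°, groundspeed=225.4 kt
Leg 5: track=13.2°, groundspeed=256.5 kt
Leg 6: track=120.5°, groundspeed=240.2 kt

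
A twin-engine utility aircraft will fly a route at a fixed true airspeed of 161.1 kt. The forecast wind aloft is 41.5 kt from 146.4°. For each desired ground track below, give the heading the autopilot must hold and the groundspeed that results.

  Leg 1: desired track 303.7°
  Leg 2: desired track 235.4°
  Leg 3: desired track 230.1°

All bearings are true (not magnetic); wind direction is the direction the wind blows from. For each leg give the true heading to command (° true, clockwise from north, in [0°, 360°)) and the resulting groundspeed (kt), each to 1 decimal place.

Leg 1: desired track 303.7°; wind correction -5.7° → command heading 298.0°, groundspeed 198.6 kt
Leg 2: desired track 235.4°; wind correction -14.9° → command heading 220.5°, groundspeed 154.9 kt
Leg 3: desired track 230.1°; wind correction -14.8° → command heading 215.3°, groundspeed 151.2 kt

Leg 1: heading=298.0°, groundspeed=198.6 kt
Leg 2: heading=220.5°, groundspeed=154.9 kt
Leg 3: heading=215.3°, groundspeed=151.2 kt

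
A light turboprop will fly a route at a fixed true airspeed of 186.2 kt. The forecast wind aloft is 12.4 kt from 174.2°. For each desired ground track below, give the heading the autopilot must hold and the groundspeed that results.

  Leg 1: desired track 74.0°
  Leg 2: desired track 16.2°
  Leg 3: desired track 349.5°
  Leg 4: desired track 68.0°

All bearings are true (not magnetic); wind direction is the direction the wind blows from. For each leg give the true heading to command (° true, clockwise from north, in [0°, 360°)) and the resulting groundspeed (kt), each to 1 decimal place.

Leg 1: heading=77.8°, groundspeed=188.0 kt
Leg 2: heading=17.6°, groundspeed=197.6 kt
Leg 3: heading=349.2°, groundspeed=198.6 kt
Leg 4: heading=71.7°, groundspeed=189.3 kt

Leg 1: desired track 74.0°; wind correction +3.8° → command heading 77.8°, groundspeed 188.0 kt
Leg 2: desired track 16.2°; wind correction +1.4° → command heading 17.6°, groundspeed 197.6 kt
Leg 3: desired track 349.5°; wind correction -0.3° → command heading 349.2°, groundspeed 198.6 kt
Leg 4: desired track 68.0°; wind correction +3.7° → command heading 71.7°, groundspeed 189.3 kt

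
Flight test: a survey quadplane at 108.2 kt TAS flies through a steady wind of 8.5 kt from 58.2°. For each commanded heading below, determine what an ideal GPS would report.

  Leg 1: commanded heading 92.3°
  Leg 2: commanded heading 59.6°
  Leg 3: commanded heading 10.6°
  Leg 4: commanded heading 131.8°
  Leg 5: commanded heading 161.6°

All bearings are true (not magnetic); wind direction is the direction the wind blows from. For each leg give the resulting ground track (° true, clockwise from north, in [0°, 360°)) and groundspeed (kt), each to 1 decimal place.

Leg 1: heading 92.3°; drift +2.7° → track 95.0°, groundspeed 101.3 kt
Leg 2: heading 59.6°; drift +0.1° → track 59.7°, groundspeed 99.7 kt
Leg 3: heading 10.6°; drift -3.5° → track 7.1°, groundspeed 102.7 kt
Leg 4: heading 131.8°; drift +4.4° → track 136.2°, groundspeed 106.1 kt
Leg 5: heading 161.6°; drift +4.3° → track 165.9°, groundspeed 110.5 kt

Leg 1: track=95.0°, groundspeed=101.3 kt
Leg 2: track=59.7°, groundspeed=99.7 kt
Leg 3: track=7.1°, groundspeed=102.7 kt
Leg 4: track=136.2°, groundspeed=106.1 kt
Leg 5: track=165.9°, groundspeed=110.5 kt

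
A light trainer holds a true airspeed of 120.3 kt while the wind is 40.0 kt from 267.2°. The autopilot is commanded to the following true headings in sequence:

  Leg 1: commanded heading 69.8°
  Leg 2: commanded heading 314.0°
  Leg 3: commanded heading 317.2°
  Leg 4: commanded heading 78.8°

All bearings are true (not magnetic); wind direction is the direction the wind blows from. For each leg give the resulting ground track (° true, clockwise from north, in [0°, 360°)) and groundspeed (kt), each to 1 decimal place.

Leg 1: heading 69.8°; drift +4.3° → track 74.1°, groundspeed 158.9 kt
Leg 2: heading 314.0°; drift +17.4° → track 331.4°, groundspeed 97.4 kt
Leg 3: heading 317.2°; drift +17.9° → track 335.1°, groundspeed 99.4 kt
Leg 4: heading 78.8°; drift +2.1° → track 80.9°, groundspeed 160.0 kt

Leg 1: track=74.1°, groundspeed=158.9 kt
Leg 2: track=331.4°, groundspeed=97.4 kt
Leg 3: track=335.1°, groundspeed=99.4 kt
Leg 4: track=80.9°, groundspeed=160.0 kt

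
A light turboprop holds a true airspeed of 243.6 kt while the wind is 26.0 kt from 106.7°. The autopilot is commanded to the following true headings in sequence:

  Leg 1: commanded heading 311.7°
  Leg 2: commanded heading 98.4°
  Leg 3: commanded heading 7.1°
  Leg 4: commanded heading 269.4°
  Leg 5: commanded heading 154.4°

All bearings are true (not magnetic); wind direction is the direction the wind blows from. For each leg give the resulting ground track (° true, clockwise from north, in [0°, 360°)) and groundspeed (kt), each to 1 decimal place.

Leg 1: heading 311.7°; drift -2.4° → track 309.3°, groundspeed 267.4 kt
Leg 2: heading 98.4°; drift -1.0° → track 97.4°, groundspeed 217.9 kt
Leg 3: heading 7.1°; drift -5.9° → track 1.2°, groundspeed 249.3 kt
Leg 4: heading 269.4°; drift +1.6° → track 271.0°, groundspeed 268.5 kt
Leg 5: heading 154.4°; drift +4.9° → track 159.3°, groundspeed 226.9 kt

Leg 1: track=309.3°, groundspeed=267.4 kt
Leg 2: track=97.4°, groundspeed=217.9 kt
Leg 3: track=1.2°, groundspeed=249.3 kt
Leg 4: track=271.0°, groundspeed=268.5 kt
Leg 5: track=159.3°, groundspeed=226.9 kt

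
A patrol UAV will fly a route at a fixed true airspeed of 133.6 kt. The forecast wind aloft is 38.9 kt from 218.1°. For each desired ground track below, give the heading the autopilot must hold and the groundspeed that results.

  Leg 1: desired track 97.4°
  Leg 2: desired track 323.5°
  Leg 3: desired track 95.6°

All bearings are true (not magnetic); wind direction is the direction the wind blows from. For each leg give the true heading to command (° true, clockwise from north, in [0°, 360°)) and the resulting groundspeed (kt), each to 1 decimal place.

Leg 1: heading=111.9°, groundspeed=149.2 kt
Leg 2: heading=307.2°, groundspeed=138.6 kt
Leg 3: heading=109.8°, groundspeed=150.4 kt

Leg 1: desired track 97.4°; wind correction +14.5° → command heading 111.9°, groundspeed 149.2 kt
Leg 2: desired track 323.5°; wind correction -16.3° → command heading 307.2°, groundspeed 138.6 kt
Leg 3: desired track 95.6°; wind correction +14.2° → command heading 109.8°, groundspeed 150.4 kt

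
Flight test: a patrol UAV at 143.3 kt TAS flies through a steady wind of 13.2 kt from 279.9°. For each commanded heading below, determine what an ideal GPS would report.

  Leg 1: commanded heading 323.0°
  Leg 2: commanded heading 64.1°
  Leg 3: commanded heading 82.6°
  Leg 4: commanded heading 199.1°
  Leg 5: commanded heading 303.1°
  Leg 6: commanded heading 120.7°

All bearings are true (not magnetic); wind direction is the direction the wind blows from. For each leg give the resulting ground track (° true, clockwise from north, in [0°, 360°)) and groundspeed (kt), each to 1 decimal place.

Leg 1: track=326.9°, groundspeed=134.0 kt
Leg 2: track=67.0°, groundspeed=154.2 kt
Leg 3: track=84.0°, groundspeed=156.0 kt
Leg 4: track=193.8°, groundspeed=141.8 kt
Leg 5: track=305.4°, groundspeed=131.3 kt
Leg 6: track=119.0°, groundspeed=155.7 kt

Leg 1: heading 323.0°; drift +3.9° → track 326.9°, groundspeed 134.0 kt
Leg 2: heading 64.1°; drift +2.9° → track 67.0°, groundspeed 154.2 kt
Leg 3: heading 82.6°; drift +1.4° → track 84.0°, groundspeed 156.0 kt
Leg 4: heading 199.1°; drift -5.3° → track 193.8°, groundspeed 141.8 kt
Leg 5: heading 303.1°; drift +2.3° → track 305.4°, groundspeed 131.3 kt
Leg 6: heading 120.7°; drift -1.7° → track 119.0°, groundspeed 155.7 kt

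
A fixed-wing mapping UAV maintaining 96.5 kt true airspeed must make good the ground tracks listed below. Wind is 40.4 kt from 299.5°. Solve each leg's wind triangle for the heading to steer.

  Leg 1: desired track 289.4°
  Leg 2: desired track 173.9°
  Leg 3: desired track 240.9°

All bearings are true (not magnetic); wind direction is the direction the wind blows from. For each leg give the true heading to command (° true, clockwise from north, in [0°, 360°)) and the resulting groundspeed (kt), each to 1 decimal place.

Leg 1: desired track 289.4°; wind correction +4.2° → command heading 293.6°, groundspeed 56.5 kt
Leg 2: desired track 173.9°; wind correction +19.9° → command heading 193.8°, groundspeed 114.3 kt
Leg 3: desired track 240.9°; wind correction +20.9° → command heading 261.8°, groundspeed 69.1 kt

Leg 1: heading=293.6°, groundspeed=56.5 kt
Leg 2: heading=193.8°, groundspeed=114.3 kt
Leg 3: heading=261.8°, groundspeed=69.1 kt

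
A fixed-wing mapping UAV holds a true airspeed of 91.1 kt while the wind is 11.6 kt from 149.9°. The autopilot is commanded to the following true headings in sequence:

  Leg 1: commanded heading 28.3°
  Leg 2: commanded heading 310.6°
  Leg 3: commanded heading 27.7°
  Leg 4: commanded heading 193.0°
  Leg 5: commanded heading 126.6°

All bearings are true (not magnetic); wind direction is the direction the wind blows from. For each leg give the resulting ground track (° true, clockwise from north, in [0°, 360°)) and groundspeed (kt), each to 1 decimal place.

Leg 1: track=22.5°, groundspeed=97.7 kt
Leg 2: track=312.8°, groundspeed=102.1 kt
Leg 3: track=21.9°, groundspeed=97.8 kt
Leg 4: track=198.5°, groundspeed=83.0 kt
Leg 5: track=123.3°, groundspeed=80.6 kt

Leg 1: heading 28.3°; drift -5.8° → track 22.5°, groundspeed 97.7 kt
Leg 2: heading 310.6°; drift +2.2° → track 312.8°, groundspeed 102.1 kt
Leg 3: heading 27.7°; drift -5.8° → track 21.9°, groundspeed 97.8 kt
Leg 4: heading 193.0°; drift +5.5° → track 198.5°, groundspeed 83.0 kt
Leg 5: heading 126.6°; drift -3.3° → track 123.3°, groundspeed 80.6 kt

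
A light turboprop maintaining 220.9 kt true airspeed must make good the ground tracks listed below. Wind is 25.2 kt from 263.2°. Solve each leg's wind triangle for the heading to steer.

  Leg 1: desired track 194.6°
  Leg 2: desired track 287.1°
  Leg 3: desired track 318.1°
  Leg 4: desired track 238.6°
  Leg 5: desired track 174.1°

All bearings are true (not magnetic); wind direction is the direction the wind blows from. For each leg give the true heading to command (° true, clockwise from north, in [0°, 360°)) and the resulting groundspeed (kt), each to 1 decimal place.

Leg 1: desired track 194.6°; wind correction +6.1° → command heading 200.7°, groundspeed 210.5 kt
Leg 2: desired track 287.1°; wind correction -2.6° → command heading 284.5°, groundspeed 197.6 kt
Leg 3: desired track 318.1°; wind correction -5.4° → command heading 312.7°, groundspeed 205.4 kt
Leg 4: desired track 238.6°; wind correction +2.7° → command heading 241.3°, groundspeed 197.7 kt
Leg 5: desired track 174.1°; wind correction +6.5° → command heading 180.6°, groundspeed 219.1 kt

Leg 1: heading=200.7°, groundspeed=210.5 kt
Leg 2: heading=284.5°, groundspeed=197.6 kt
Leg 3: heading=312.7°, groundspeed=205.4 kt
Leg 4: heading=241.3°, groundspeed=197.7 kt
Leg 5: heading=180.6°, groundspeed=219.1 kt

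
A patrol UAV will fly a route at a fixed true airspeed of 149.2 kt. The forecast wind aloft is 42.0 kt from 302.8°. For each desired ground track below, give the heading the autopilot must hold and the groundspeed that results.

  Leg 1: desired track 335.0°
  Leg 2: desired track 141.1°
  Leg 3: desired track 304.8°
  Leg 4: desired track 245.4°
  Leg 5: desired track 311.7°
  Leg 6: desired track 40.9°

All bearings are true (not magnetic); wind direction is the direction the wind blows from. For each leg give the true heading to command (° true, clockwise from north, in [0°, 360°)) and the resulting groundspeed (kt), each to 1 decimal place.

Leg 1: heading=326.4°, groundspeed=112.0 kt
Leg 2: heading=146.2°, groundspeed=188.5 kt
Leg 3: heading=304.2°, groundspeed=107.2 kt
Leg 4: heading=259.1°, groundspeed=122.3 kt
Leg 5: heading=309.2°, groundspeed=107.6 kt
Leg 6: heading=24.7°, groundspeed=149.2 kt

Leg 1: desired track 335.0°; wind correction -8.6° → command heading 326.4°, groundspeed 112.0 kt
Leg 2: desired track 141.1°; wind correction +5.1° → command heading 146.2°, groundspeed 188.5 kt
Leg 3: desired track 304.8°; wind correction -0.6° → command heading 304.2°, groundspeed 107.2 kt
Leg 4: desired track 245.4°; wind correction +13.7° → command heading 259.1°, groundspeed 122.3 kt
Leg 5: desired track 311.7°; wind correction -2.5° → command heading 309.2°, groundspeed 107.6 kt
Leg 6: desired track 40.9°; wind correction -16.2° → command heading 24.7°, groundspeed 149.2 kt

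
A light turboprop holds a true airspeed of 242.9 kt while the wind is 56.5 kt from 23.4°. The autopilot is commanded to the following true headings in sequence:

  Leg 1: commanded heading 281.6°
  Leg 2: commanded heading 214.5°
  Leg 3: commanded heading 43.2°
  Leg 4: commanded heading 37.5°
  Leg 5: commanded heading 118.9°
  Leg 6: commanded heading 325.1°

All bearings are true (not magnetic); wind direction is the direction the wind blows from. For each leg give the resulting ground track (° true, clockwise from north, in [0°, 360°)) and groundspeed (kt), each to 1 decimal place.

Leg 1: track=269.3°, groundspeed=260.4 kt
Leg 2: track=212.4°, groundspeed=298.5 kt
Leg 3: track=49.0°, groundspeed=190.7 kt
Leg 4: track=41.7°, groundspeed=188.6 kt
Leg 5: track=131.7°, groundspeed=254.6 kt
Leg 6: track=312.4°, groundspeed=218.6 kt

Leg 1: heading 281.6°; drift -12.3° → track 269.3°, groundspeed 260.4 kt
Leg 2: heading 214.5°; drift -2.1° → track 212.4°, groundspeed 298.5 kt
Leg 3: heading 43.2°; drift +5.8° → track 49.0°, groundspeed 190.7 kt
Leg 4: heading 37.5°; drift +4.2° → track 41.7°, groundspeed 188.6 kt
Leg 5: heading 118.9°; drift +12.8° → track 131.7°, groundspeed 254.6 kt
Leg 6: heading 325.1°; drift -12.7° → track 312.4°, groundspeed 218.6 kt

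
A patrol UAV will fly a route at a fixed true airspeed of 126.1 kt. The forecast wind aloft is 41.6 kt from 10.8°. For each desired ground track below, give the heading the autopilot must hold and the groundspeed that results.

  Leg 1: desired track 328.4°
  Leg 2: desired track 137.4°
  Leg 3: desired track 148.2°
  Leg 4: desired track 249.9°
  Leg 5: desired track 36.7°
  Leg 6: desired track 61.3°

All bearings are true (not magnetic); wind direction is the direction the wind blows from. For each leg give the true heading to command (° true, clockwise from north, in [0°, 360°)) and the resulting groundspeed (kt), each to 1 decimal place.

Leg 1: desired track 328.4°; wind correction +12.9° → command heading 341.3°, groundspeed 92.2 kt
Leg 2: desired track 137.4°; wind correction -15.4° → command heading 122.0°, groundspeed 146.4 kt
Leg 3: desired track 148.2°; wind correction -12.9° → command heading 135.3°, groundspeed 153.5 kt
Leg 4: desired track 249.9°; wind correction +16.4° → command heading 266.3°, groundspeed 142.3 kt
Leg 5: desired track 36.7°; wind correction -8.3° → command heading 28.4°, groundspeed 87.4 kt
Leg 6: desired track 61.3°; wind correction -14.7° → command heading 46.6°, groundspeed 95.5 kt

Leg 1: heading=341.3°, groundspeed=92.2 kt
Leg 2: heading=122.0°, groundspeed=146.4 kt
Leg 3: heading=135.3°, groundspeed=153.5 kt
Leg 4: heading=266.3°, groundspeed=142.3 kt
Leg 5: heading=28.4°, groundspeed=87.4 kt
Leg 6: heading=46.6°, groundspeed=95.5 kt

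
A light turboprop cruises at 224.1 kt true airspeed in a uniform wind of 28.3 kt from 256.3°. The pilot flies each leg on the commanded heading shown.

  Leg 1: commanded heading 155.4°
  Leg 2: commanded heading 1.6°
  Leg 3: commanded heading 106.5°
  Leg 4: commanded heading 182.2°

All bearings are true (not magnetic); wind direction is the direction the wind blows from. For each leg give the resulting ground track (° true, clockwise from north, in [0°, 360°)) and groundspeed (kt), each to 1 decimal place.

Leg 1: track=148.5°, groundspeed=231.1 kt
Leg 2: track=8.3°, groundspeed=233.2 kt
Leg 3: track=103.2°, groundspeed=249.0 kt
Leg 4: track=175.0°, groundspeed=218.1 kt

Leg 1: heading 155.4°; drift -6.9° → track 148.5°, groundspeed 231.1 kt
Leg 2: heading 1.6°; drift +6.7° → track 8.3°, groundspeed 233.2 kt
Leg 3: heading 106.5°; drift -3.3° → track 103.2°, groundspeed 249.0 kt
Leg 4: heading 182.2°; drift -7.2° → track 175.0°, groundspeed 218.1 kt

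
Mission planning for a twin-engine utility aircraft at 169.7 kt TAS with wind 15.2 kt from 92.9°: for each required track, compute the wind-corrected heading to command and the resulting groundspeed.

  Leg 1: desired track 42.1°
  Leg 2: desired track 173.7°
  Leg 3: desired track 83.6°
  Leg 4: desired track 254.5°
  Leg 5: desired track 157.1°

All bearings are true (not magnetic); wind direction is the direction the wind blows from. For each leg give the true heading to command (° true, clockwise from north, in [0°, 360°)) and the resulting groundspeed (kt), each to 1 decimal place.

Leg 1: desired track 42.1°; wind correction +4.0° → command heading 46.1°, groundspeed 159.7 kt
Leg 2: desired track 173.7°; wind correction -5.1° → command heading 168.6°, groundspeed 166.6 kt
Leg 3: desired track 83.6°; wind correction +0.8° → command heading 84.4°, groundspeed 154.7 kt
Leg 4: desired track 254.5°; wind correction -1.6° → command heading 252.9°, groundspeed 184.1 kt
Leg 5: desired track 157.1°; wind correction -4.6° → command heading 152.5°, groundspeed 162.5 kt

Leg 1: heading=46.1°, groundspeed=159.7 kt
Leg 2: heading=168.6°, groundspeed=166.6 kt
Leg 3: heading=84.4°, groundspeed=154.7 kt
Leg 4: heading=252.9°, groundspeed=184.1 kt
Leg 5: heading=152.5°, groundspeed=162.5 kt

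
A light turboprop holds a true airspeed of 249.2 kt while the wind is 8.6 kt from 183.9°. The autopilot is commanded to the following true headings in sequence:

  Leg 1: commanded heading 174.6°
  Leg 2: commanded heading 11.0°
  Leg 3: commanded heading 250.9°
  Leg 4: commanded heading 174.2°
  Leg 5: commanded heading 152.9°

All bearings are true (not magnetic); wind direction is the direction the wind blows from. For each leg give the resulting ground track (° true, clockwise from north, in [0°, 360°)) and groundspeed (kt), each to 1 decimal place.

Leg 1: track=174.3°, groundspeed=240.7 kt
Leg 2: track=10.8°, groundspeed=257.7 kt
Leg 3: track=252.7°, groundspeed=246.0 kt
Leg 4: track=173.9°, groundspeed=240.7 kt
Leg 5: track=151.9°, groundspeed=241.9 kt

Leg 1: heading 174.6°; drift -0.3° → track 174.3°, groundspeed 240.7 kt
Leg 2: heading 11.0°; drift -0.2° → track 10.8°, groundspeed 257.7 kt
Leg 3: heading 250.9°; drift +1.8° → track 252.7°, groundspeed 246.0 kt
Leg 4: heading 174.2°; drift -0.3° → track 173.9°, groundspeed 240.7 kt
Leg 5: heading 152.9°; drift -1.0° → track 151.9°, groundspeed 241.9 kt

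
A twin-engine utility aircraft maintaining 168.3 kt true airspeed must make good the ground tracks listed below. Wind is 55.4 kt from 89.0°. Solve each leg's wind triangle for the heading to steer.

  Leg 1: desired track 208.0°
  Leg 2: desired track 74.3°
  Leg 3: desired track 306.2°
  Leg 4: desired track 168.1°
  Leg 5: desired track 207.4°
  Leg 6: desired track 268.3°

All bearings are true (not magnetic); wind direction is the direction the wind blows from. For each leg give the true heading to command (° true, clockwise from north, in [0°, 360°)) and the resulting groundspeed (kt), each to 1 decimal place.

Leg 1: heading=191.3°, groundspeed=188.0 kt
Leg 2: heading=79.1°, groundspeed=114.1 kt
Leg 3: heading=317.7°, groundspeed=209.1 kt
Leg 4: heading=149.2°, groundspeed=148.8 kt
Leg 5: heading=190.6°, groundspeed=187.4 kt
Leg 6: heading=268.1°, groundspeed=223.7 kt

Leg 1: desired track 208.0°; wind correction -16.7° → command heading 191.3°, groundspeed 188.0 kt
Leg 2: desired track 74.3°; wind correction +4.8° → command heading 79.1°, groundspeed 114.1 kt
Leg 3: desired track 306.2°; wind correction +11.5° → command heading 317.7°, groundspeed 209.1 kt
Leg 4: desired track 168.1°; wind correction -18.9° → command heading 149.2°, groundspeed 148.8 kt
Leg 5: desired track 207.4°; wind correction -16.8° → command heading 190.6°, groundspeed 187.4 kt
Leg 6: desired track 268.3°; wind correction -0.2° → command heading 268.1°, groundspeed 223.7 kt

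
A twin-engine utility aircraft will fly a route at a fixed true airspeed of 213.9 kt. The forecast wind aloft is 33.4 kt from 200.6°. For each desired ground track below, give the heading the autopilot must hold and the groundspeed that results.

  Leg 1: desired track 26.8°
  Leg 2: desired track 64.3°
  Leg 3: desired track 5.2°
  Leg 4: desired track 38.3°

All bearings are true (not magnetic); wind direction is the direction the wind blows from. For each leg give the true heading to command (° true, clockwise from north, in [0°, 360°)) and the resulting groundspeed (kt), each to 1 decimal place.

Leg 1: heading=27.8°, groundspeed=247.1 kt
Leg 2: heading=70.5°, groundspeed=236.8 kt
Leg 3: heading=2.8°, groundspeed=245.9 kt
Leg 4: heading=41.0°, groundspeed=245.5 kt

Leg 1: desired track 26.8°; wind correction +1.0° → command heading 27.8°, groundspeed 247.1 kt
Leg 2: desired track 64.3°; wind correction +6.2° → command heading 70.5°, groundspeed 236.8 kt
Leg 3: desired track 5.2°; wind correction -2.4° → command heading 2.8°, groundspeed 245.9 kt
Leg 4: desired track 38.3°; wind correction +2.7° → command heading 41.0°, groundspeed 245.5 kt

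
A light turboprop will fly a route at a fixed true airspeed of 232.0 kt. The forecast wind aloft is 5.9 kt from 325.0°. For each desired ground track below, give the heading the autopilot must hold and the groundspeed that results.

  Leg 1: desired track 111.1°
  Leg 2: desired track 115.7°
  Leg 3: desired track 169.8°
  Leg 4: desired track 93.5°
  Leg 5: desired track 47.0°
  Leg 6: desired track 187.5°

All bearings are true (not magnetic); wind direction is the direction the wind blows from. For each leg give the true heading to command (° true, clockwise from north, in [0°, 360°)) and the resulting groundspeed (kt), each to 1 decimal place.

Leg 1: desired track 111.1°; wind correction -0.8° → command heading 110.3°, groundspeed 236.9 kt
Leg 2: desired track 115.7°; wind correction -0.7° → command heading 115.0°, groundspeed 237.1 kt
Leg 3: desired track 169.8°; wind correction +0.6° → command heading 170.4°, groundspeed 237.3 kt
Leg 4: desired track 93.5°; wind correction -1.1° → command heading 92.4°, groundspeed 235.6 kt
Leg 5: desired track 47.0°; wind correction -1.4° → command heading 45.6°, groundspeed 231.1 kt
Leg 6: desired track 187.5°; wind correction +1.0° → command heading 188.5°, groundspeed 236.3 kt

Leg 1: heading=110.3°, groundspeed=236.9 kt
Leg 2: heading=115.0°, groundspeed=237.1 kt
Leg 3: heading=170.4°, groundspeed=237.3 kt
Leg 4: heading=92.4°, groundspeed=235.6 kt
Leg 5: heading=45.6°, groundspeed=231.1 kt
Leg 6: heading=188.5°, groundspeed=236.3 kt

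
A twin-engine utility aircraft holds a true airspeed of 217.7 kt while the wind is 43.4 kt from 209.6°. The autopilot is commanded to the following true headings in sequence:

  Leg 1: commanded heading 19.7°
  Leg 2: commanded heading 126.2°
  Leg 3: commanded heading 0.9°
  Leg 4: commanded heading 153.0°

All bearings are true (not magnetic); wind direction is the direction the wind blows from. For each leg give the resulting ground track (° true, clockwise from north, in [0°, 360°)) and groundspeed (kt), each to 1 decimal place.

Leg 1: heading 19.7°; drift +1.6° → track 21.3°, groundspeed 260.6 kt
Leg 2: heading 126.2°; drift -11.5° → track 114.7°, groundspeed 217.0 kt
Leg 3: heading 0.9°; drift +4.7° → track 5.6°, groundspeed 256.6 kt
Leg 4: heading 153.0°; drift -10.6° → track 142.4°, groundspeed 197.2 kt

Leg 1: track=21.3°, groundspeed=260.6 kt
Leg 2: track=114.7°, groundspeed=217.0 kt
Leg 3: track=5.6°, groundspeed=256.6 kt
Leg 4: track=142.4°, groundspeed=197.2 kt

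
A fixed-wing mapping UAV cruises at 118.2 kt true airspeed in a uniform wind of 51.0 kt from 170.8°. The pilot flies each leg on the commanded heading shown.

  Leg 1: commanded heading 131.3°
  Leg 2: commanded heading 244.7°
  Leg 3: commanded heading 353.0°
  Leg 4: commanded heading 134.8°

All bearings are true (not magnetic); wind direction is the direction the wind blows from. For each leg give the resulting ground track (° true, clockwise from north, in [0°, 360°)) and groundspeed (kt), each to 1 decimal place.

Leg 1: track=108.9°, groundspeed=85.3 kt
Leg 2: track=269.9°, groundspeed=115.0 kt
Leg 3: track=352.3°, groundspeed=169.2 kt
Leg 4: track=113.5°, groundspeed=82.6 kt

Leg 1: heading 131.3°; drift -22.4° → track 108.9°, groundspeed 85.3 kt
Leg 2: heading 244.7°; drift +25.2° → track 269.9°, groundspeed 115.0 kt
Leg 3: heading 353.0°; drift -0.7° → track 352.3°, groundspeed 169.2 kt
Leg 4: heading 134.8°; drift -21.3° → track 113.5°, groundspeed 82.6 kt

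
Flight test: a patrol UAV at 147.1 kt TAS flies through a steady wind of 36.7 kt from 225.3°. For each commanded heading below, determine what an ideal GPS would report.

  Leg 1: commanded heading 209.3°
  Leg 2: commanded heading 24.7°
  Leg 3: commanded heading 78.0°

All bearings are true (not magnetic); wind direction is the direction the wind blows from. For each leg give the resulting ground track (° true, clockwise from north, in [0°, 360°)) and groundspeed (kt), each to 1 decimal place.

Leg 1: track=204.1°, groundspeed=112.3 kt
Leg 2: track=28.8°, groundspeed=181.9 kt
Leg 3: track=71.6°, groundspeed=179.1 kt

Leg 1: heading 209.3°; drift -5.2° → track 204.1°, groundspeed 112.3 kt
Leg 2: heading 24.7°; drift +4.1° → track 28.8°, groundspeed 181.9 kt
Leg 3: heading 78.0°; drift -6.4° → track 71.6°, groundspeed 179.1 kt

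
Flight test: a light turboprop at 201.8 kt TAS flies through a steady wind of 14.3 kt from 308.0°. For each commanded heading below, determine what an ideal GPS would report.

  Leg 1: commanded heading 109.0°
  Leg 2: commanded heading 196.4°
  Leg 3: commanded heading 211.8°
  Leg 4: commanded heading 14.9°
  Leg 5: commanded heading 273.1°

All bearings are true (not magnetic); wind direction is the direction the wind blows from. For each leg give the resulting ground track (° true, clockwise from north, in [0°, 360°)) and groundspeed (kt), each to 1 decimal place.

Leg 1: heading 109.0°; drift +1.2° → track 110.2°, groundspeed 215.4 kt
Leg 2: heading 196.4°; drift -3.7° → track 192.7°, groundspeed 207.5 kt
Leg 3: heading 211.8°; drift -4.0° → track 207.8°, groundspeed 203.8 kt
Leg 4: heading 14.9°; drift +3.8° → track 18.7°, groundspeed 196.6 kt
Leg 5: heading 273.1°; drift -2.5° → track 270.6°, groundspeed 190.2 kt

Leg 1: track=110.2°, groundspeed=215.4 kt
Leg 2: track=192.7°, groundspeed=207.5 kt
Leg 3: track=207.8°, groundspeed=203.8 kt
Leg 4: track=18.7°, groundspeed=196.6 kt
Leg 5: track=270.6°, groundspeed=190.2 kt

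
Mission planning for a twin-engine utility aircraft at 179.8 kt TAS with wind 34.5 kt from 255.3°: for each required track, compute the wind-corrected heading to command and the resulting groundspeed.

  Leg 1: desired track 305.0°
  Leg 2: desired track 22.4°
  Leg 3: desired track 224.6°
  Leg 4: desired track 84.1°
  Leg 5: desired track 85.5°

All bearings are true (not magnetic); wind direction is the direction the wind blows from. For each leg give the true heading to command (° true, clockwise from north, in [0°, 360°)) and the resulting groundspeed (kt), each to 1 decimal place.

Leg 1: desired track 305.0°; wind correction -8.4° → command heading 296.6°, groundspeed 155.6 kt
Leg 2: desired track 22.4°; wind correction -8.8° → command heading 13.6°, groundspeed 198.5 kt
Leg 3: desired track 224.6°; wind correction +5.6° → command heading 230.2°, groundspeed 149.3 kt
Leg 4: desired track 84.1°; wind correction +1.7° → command heading 85.8°, groundspeed 213.8 kt
Leg 5: desired track 85.5°; wind correction +1.9° → command heading 87.4°, groundspeed 213.7 kt

Leg 1: heading=296.6°, groundspeed=155.6 kt
Leg 2: heading=13.6°, groundspeed=198.5 kt
Leg 3: heading=230.2°, groundspeed=149.3 kt
Leg 4: heading=85.8°, groundspeed=213.8 kt
Leg 5: heading=87.4°, groundspeed=213.7 kt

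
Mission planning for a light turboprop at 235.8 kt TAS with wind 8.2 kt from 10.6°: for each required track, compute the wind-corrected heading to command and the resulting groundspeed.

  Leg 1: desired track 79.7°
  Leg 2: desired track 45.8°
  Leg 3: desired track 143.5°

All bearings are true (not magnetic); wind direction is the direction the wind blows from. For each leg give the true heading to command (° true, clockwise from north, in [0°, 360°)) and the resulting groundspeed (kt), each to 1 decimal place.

Leg 1: desired track 79.7°; wind correction -1.9° → command heading 77.8°, groundspeed 232.8 kt
Leg 2: desired track 45.8°; wind correction -1.1° → command heading 44.7°, groundspeed 229.1 kt
Leg 3: desired track 143.5°; wind correction -1.5° → command heading 142.0°, groundspeed 241.3 kt

Leg 1: heading=77.8°, groundspeed=232.8 kt
Leg 2: heading=44.7°, groundspeed=229.1 kt
Leg 3: heading=142.0°, groundspeed=241.3 kt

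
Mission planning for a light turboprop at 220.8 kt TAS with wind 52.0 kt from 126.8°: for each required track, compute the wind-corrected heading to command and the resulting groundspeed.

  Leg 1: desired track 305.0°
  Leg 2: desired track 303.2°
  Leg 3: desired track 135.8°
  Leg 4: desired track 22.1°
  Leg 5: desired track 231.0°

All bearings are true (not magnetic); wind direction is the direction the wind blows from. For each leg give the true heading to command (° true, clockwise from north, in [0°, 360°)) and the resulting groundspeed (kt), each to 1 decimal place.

Leg 1: heading=304.6°, groundspeed=272.8 kt
Leg 2: heading=302.4°, groundspeed=272.7 kt
Leg 3: heading=133.7°, groundspeed=169.3 kt
Leg 4: heading=35.3°, groundspeed=228.2 kt
Leg 5: heading=217.8°, groundspeed=227.7 kt

Leg 1: desired track 305.0°; wind correction -0.4° → command heading 304.6°, groundspeed 272.8 kt
Leg 2: desired track 303.2°; wind correction -0.8° → command heading 302.4°, groundspeed 272.7 kt
Leg 3: desired track 135.8°; wind correction -2.1° → command heading 133.7°, groundspeed 169.3 kt
Leg 4: desired track 22.1°; wind correction +13.2° → command heading 35.3°, groundspeed 228.2 kt
Leg 5: desired track 231.0°; wind correction -13.2° → command heading 217.8°, groundspeed 227.7 kt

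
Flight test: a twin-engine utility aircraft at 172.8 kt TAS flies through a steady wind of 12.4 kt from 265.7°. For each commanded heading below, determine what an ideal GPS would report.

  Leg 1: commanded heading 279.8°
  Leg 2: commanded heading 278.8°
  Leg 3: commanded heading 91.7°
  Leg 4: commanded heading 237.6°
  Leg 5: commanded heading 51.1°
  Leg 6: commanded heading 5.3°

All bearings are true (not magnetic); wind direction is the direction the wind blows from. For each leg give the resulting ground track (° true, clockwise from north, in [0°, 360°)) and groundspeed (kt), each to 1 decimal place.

Leg 1: heading 279.8°; drift +1.1° → track 280.9°, groundspeed 160.8 kt
Leg 2: heading 278.8°; drift +1.0° → track 279.8°, groundspeed 160.7 kt
Leg 3: heading 91.7°; drift -0.4° → track 91.3°, groundspeed 185.1 kt
Leg 4: heading 237.6°; drift -2.1° → track 235.5°, groundspeed 162.0 kt
Leg 5: heading 51.1°; drift +2.2° → track 53.3°, groundspeed 183.1 kt
Leg 6: heading 5.3°; drift +4.0° → track 9.3°, groundspeed 175.3 kt

Leg 1: track=280.9°, groundspeed=160.8 kt
Leg 2: track=279.8°, groundspeed=160.7 kt
Leg 3: track=91.3°, groundspeed=185.1 kt
Leg 4: track=235.5°, groundspeed=162.0 kt
Leg 5: track=53.3°, groundspeed=183.1 kt
Leg 6: track=9.3°, groundspeed=175.3 kt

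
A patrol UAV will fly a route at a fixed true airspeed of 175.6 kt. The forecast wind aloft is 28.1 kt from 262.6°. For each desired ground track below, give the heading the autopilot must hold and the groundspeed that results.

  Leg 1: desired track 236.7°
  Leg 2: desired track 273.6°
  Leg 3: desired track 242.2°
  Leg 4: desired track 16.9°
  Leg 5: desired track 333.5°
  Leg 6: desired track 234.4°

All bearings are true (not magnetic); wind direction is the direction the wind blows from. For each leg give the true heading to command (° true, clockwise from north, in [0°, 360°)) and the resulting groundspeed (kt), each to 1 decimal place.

Leg 1: desired track 236.7°; wind correction +4.0° → command heading 240.7°, groundspeed 149.9 kt
Leg 2: desired track 273.6°; wind correction -1.7° → command heading 271.9°, groundspeed 147.9 kt
Leg 3: desired track 242.2°; wind correction +3.2° → command heading 245.4°, groundspeed 149.0 kt
Leg 4: desired track 16.9°; wind correction -8.4° → command heading 8.5°, groundspeed 185.3 kt
Leg 5: desired track 333.5°; wind correction -8.7° → command heading 324.8°, groundspeed 164.4 kt
Leg 6: desired track 234.4°; wind correction +4.3° → command heading 238.7°, groundspeed 150.3 kt

Leg 1: heading=240.7°, groundspeed=149.9 kt
Leg 2: heading=271.9°, groundspeed=147.9 kt
Leg 3: heading=245.4°, groundspeed=149.0 kt
Leg 4: heading=8.5°, groundspeed=185.3 kt
Leg 5: heading=324.8°, groundspeed=164.4 kt
Leg 6: heading=238.7°, groundspeed=150.3 kt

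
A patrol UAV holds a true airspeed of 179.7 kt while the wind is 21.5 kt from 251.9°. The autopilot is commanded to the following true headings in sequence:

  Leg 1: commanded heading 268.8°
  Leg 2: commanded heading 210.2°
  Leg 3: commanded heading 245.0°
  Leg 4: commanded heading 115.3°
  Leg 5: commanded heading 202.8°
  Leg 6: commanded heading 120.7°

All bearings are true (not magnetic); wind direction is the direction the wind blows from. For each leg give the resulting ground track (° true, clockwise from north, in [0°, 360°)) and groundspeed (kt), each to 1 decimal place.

Leg 1: track=271.0°, groundspeed=159.3 kt
Leg 2: track=205.2°, groundspeed=164.3 kt
Leg 3: track=244.1°, groundspeed=158.4 kt
Leg 4: track=111.0°, groundspeed=195.9 kt
Leg 5: track=197.2°, groundspeed=166.4 kt
Leg 6: track=115.9°, groundspeed=194.5 kt

Leg 1: heading 268.8°; drift +2.2° → track 271.0°, groundspeed 159.3 kt
Leg 2: heading 210.2°; drift -5.0° → track 205.2°, groundspeed 164.3 kt
Leg 3: heading 245.0°; drift -0.9° → track 244.1°, groundspeed 158.4 kt
Leg 4: heading 115.3°; drift -4.3° → track 111.0°, groundspeed 195.9 kt
Leg 5: heading 202.8°; drift -5.6° → track 197.2°, groundspeed 166.4 kt
Leg 6: heading 120.7°; drift -4.8° → track 115.9°, groundspeed 194.5 kt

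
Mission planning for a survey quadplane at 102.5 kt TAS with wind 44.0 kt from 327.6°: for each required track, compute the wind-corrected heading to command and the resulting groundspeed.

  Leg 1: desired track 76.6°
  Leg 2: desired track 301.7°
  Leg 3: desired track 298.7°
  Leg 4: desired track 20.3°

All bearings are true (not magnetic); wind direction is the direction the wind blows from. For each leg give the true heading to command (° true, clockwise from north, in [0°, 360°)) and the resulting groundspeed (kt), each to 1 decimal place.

Leg 1: desired track 76.6°; wind correction -23.9° → command heading 52.7°, groundspeed 108.0 kt
Leg 2: desired track 301.7°; wind correction +10.8° → command heading 312.5°, groundspeed 61.1 kt
Leg 3: desired track 298.7°; wind correction +12.0° → command heading 310.7°, groundspeed 61.7 kt
Leg 4: desired track 20.3°; wind correction -20.0° → command heading 0.3°, groundspeed 69.7 kt

Leg 1: heading=52.7°, groundspeed=108.0 kt
Leg 2: heading=312.5°, groundspeed=61.1 kt
Leg 3: heading=310.7°, groundspeed=61.7 kt
Leg 4: heading=0.3°, groundspeed=69.7 kt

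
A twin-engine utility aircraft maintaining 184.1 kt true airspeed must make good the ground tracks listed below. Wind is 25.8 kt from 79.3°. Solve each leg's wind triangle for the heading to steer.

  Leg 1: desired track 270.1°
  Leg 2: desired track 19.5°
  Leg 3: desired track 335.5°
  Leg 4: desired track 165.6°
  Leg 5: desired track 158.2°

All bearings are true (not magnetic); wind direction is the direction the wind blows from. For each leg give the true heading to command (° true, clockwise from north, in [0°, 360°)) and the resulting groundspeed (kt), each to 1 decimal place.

Leg 1: desired track 270.1°; wind correction +1.5° → command heading 271.6°, groundspeed 209.4 kt
Leg 2: desired track 19.5°; wind correction +7.0° → command heading 26.5°, groundspeed 169.8 kt
Leg 3: desired track 335.5°; wind correction +7.8° → command heading 343.3°, groundspeed 188.5 kt
Leg 4: desired track 165.6°; wind correction -8.0° → command heading 157.6°, groundspeed 180.6 kt
Leg 5: desired track 158.2°; wind correction -7.9° → command heading 150.3°, groundspeed 177.4 kt

Leg 1: heading=271.6°, groundspeed=209.4 kt
Leg 2: heading=26.5°, groundspeed=169.8 kt
Leg 3: heading=343.3°, groundspeed=188.5 kt
Leg 4: heading=157.6°, groundspeed=180.6 kt
Leg 5: heading=150.3°, groundspeed=177.4 kt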